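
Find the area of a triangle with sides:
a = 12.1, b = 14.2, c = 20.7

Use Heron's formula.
s = (12.1 + 14.2 + 20.7)/2 = 47/2 = 23.5
s − a = 11.4, s − b = 9.3, s − c = 2.8
s(s−a)(s−b)(s−c) = 23.5·11.4·9.3·2.8 ≈ 6976.12
Area = √6976.12 ≈ 83.5231

Area = 83.52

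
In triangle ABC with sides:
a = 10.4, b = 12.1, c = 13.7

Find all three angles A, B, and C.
Law of cosines for each angle (a² = 108.16, b² = 146.41, c² = 187.69):
cos(A) = (b² + c² − a²)/(2bc) = (146.41 + 187.69 − 108.16)/(2·12.1·13.7) = 225.94/331.54 ≈ 0.681486  ⇒  A ≈ 47.0401°
cos(B) = (a² + c² − b²)/(2ac) = (108.16 + 187.69 − 146.41)/(2·10.4·13.7) = 149.44/284.96 ≈ 0.524424  ⇒  B ≈ 58.3705°
cos(C) = (a² + b² − c²)/(2ab) = (108.16 + 146.41 − 187.69)/(2·10.4·12.1) = 66.88/251.68 ≈ 0.265734  ⇒  C ≈ 74.5894°
Check: A + B + C ≈ 180°

A = 47.04°, B = 58.37°, C = 74.59°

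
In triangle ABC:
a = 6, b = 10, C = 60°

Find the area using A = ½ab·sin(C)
A = ½·a·b·sin(C) = ½·6·10·sin(60°)
sin(60°) ≈ 0.866025
A ≈ ½·60·0.866025 = 30·0.866025 ≈ 25.9808

Area = 25.98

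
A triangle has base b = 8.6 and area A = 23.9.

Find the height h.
A = ½·b·h  ⇒  h = 2A/b = 2·23.9/8.6 = 47.8/8.6 ≈ 5.55814

h = 5.558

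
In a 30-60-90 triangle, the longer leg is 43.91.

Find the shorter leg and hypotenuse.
In a 30-60-90 triangle the sides are in ratio 1 : √3 : 2, so short leg = long leg/√3 and hypotenuse = 2·(short leg).
Short leg = 43.91/√3 ≈ 43.91/1.73205 ≈ 25.3515
Hypotenuse = 2·25.3515 ≈ 50.7029

Short leg = 25.35, Hypotenuse = 50.7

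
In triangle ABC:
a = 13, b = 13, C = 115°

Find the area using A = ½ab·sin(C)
A = ½·a·b·sin(C) = ½·13·13·sin(115°)
sin(115°) ≈ 0.906308
A ≈ ½·169·0.906308 = 84.5·0.906308 ≈ 76.583

Area = 76.58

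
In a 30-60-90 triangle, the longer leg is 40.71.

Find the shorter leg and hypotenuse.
In a 30-60-90 triangle the sides are in ratio 1 : √3 : 2, so short leg = long leg/√3 and hypotenuse = 2·(short leg).
Short leg = 40.71/√3 ≈ 40.71/1.73205 ≈ 23.5039
Hypotenuse = 2·23.5039 ≈ 47.0079

Short leg = 23.5, Hypotenuse = 47.01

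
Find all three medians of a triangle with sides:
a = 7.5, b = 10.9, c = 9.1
Median formula: m_a = ½√(2b² + 2c² − a²) (and cyclically). a² = 56.25, b² = 118.81, c² = 82.81.
m_a = ½√(2·118.81 + 2·82.81 − 56.25) = ½√346.99 ≈ ½·18.6277 ≈ 9.31383
m_b = ½√(2·56.25 + 2·82.81 − 118.81) = ½√159.31 ≈ ½·12.6218 ≈ 6.3109
m_c = ½√(2·56.25 + 2·118.81 − 82.81) = ½√267.31 ≈ ½·16.3496 ≈ 8.17481

m_a = 9.314, m_b = 6.311, m_c = 8.175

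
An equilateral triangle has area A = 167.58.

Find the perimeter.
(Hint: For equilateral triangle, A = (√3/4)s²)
A = (√3/4)s²  ⇒  s² = 4A/√3 = 4·167.58/√3 = 670.32/1.73205 ≈ 387.009
s ≈ √387.009 ≈ 19.6726
Perimeter = 3s ≈ 3·19.6726 ≈ 59.0177

Perimeter = 59.02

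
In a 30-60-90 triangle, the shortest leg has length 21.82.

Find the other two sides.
In a 30-60-90 triangle the sides are in ratio 1 : √3 : 2 (short leg : long leg : hypotenuse).
Long leg = 21.82·√3 ≈ 21.82·1.73205 ≈ 37.7933
Hypotenuse = 2·21.82 = 43.64

Long leg = 21.82√3 = 37.79, Hypotenuse = 43.64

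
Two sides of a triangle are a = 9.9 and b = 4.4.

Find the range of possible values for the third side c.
Triangle inequality: |a − b| < c < a + b
|a − b| = |9.9 − 4.4| = 5.5
a + b = 9.9 + 4.4 = 14.3

5.5 < c < 14.3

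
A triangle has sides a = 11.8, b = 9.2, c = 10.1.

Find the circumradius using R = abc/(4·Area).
First find the area with Heron's formula.
s = (11.8 + 9.2 + 10.1)/2 = 15.55
Area = √(s(s−a)(s−b)(s−c)) = √(15.55·3.75·6.35·5.45) ≈ √2018.05 ≈ 44.9227
abc = 11.8·9.2·10.1 = 1096.456
R = abc/(4·Area) ≈ 1096.456/(4·44.9227) = 1096.456/179.691 ≈ 6.1019

R = 6.102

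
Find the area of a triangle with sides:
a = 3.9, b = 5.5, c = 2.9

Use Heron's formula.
s = (3.9 + 5.5 + 2.9)/2 = 12.3/2 = 6.15
s − a = 2.25, s − b = 0.65, s − c = 3.25
s(s−a)(s−b)(s−c) = 6.15·2.25·0.65·3.25 ≈ 29.2317
Area = √29.2317 ≈ 5.40664

Area = 5.407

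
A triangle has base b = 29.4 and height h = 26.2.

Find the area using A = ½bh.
A = ½·b·h = ½·29.4·26.2 = ½·770.28 = 385.14

Area = 385.14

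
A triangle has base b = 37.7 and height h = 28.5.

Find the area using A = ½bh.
A = ½·b·h = ½·37.7·28.5 = ½·1074.45 = 537.225

Area = 537.225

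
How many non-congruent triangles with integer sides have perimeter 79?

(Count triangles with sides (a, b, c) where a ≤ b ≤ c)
Let a ≤ b ≤ c with a + b + c = 79. The only binding inequality is a + b > c, i.e. 79 − c > c, so c < 79/2; and c ≥ 79/3 since c is the largest side.
So 27 ≤ c ≤ 39. For each c, b runs from ⌈(79 − c)/2⌉ up to c (then a = 79 − b − c satisfies 1 ≤ a ≤ b automatically), giving c − ⌈(79 − c)/2⌉ + 1 choices.
Summing over c: 2 + 3 + 5 + 6 + … + 18 + 20  (13 terms, c = 27, …, 39) = 140
Check (closed form: nearest integer to p²/48 for even p, (p+3)²/48 for odd p): (79+3)²/48 = 82²/48 = 6724/48 ≈ 140.08 → 140

140 triangles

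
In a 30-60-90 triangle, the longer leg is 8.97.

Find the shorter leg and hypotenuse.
In a 30-60-90 triangle the sides are in ratio 1 : √3 : 2, so short leg = long leg/√3 and hypotenuse = 2·(short leg).
Short leg = 8.97/√3 ≈ 8.97/1.73205 ≈ 5.17883
Hypotenuse = 2·5.17883 ≈ 10.3577

Short leg = 5.179, Hypotenuse = 10.36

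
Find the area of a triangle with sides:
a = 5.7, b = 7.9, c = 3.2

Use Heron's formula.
s = (5.7 + 7.9 + 3.2)/2 = 16.8/2 = 8.4
s − a = 2.7, s − b = 0.5, s − c = 5.2
s(s−a)(s−b)(s−c) = 8.4·2.7·0.5·5.2 ≈ 58.968
Area = √58.968 ≈ 7.67906

Area = 7.679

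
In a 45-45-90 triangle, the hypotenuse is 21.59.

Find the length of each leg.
In a 45-45-90 triangle hypotenuse = leg·√2, so leg = hypotenuse/√2.
Leg = 21.59/√2 ≈ 21.59/1.41421 ≈ 15.2664

Each leg = 15.27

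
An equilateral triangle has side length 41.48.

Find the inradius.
r = Area/s with s the semi-perimeter.
Area = (√3/4)·41.48² = (√3/4)·1720.5904 ≈ 0.433013·1720.5904 ≈ 745.037
s = 3·41.48/2 = 62.22
r ≈ 745.037/62.22 ≈ 11.9742
(Equivalently r = side/(2√3) = 41.48/3.4641 ≈ 11.9742.)

r = 11.97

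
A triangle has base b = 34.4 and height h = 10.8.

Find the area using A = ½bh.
A = ½·b·h = ½·34.4·10.8 = ½·371.52 = 185.76

Area = 185.76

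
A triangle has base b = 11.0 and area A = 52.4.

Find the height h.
A = ½·b·h  ⇒  h = 2A/b = 2·52.4/11.0 = 104.8/11.0 ≈ 9.52727

h = 9.527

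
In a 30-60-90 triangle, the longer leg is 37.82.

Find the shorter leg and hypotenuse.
In a 30-60-90 triangle the sides are in ratio 1 : √3 : 2, so short leg = long leg/√3 and hypotenuse = 2·(short leg).
Short leg = 37.82/√3 ≈ 37.82/1.73205 ≈ 21.8354
Hypotenuse = 2·21.8354 ≈ 43.6708

Short leg = 21.84, Hypotenuse = 43.67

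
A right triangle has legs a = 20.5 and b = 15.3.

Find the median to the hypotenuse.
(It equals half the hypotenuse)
Hypotenuse c = √(a² + b²) = √(420.25 + 234.09) = √654.34 ≈ 25.5801
Median to hypotenuse = c/2 ≈ 25.5801/2 ≈ 12.79

Median = 12.79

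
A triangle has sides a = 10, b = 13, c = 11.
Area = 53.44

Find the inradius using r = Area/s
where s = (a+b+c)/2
s = (10 + 13 + 11)/2 = 34/2 = 17
r = Area/s = 53.44/17 ≈ 3.14353

r = 3.144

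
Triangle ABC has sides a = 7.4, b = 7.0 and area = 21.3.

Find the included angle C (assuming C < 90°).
Area = ½·a·b·sin(C)  ⇒  sin(C) = 2·Area/(a·b) = 2·21.3/(7.4·7.0) = 42.6/51.8 ≈ 0.822394
C = arcsin(0.822394) ≈ 55.3251° (taking the acute solution since C < 90°)

C = 55.33°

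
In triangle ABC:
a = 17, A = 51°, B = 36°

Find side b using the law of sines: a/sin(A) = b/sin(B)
a/sin(A) = b/sin(B)  ⇒  b = a·sin(B)/sin(A) = 17·sin(36°)/sin(51°)
sin(36°) ≈ 0.587785, sin(51°) ≈ 0.777146
b ≈ 17·0.587785/0.777146 ≈ 9.99235/0.777146 ≈ 12.8578

b = 12.86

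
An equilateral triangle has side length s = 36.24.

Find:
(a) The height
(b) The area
(a) The height splits the triangle into two 30-60-90 halves: h = s·√3/2 = 36.24·1.73205/2 ≈ 62.7695/2 ≈ 31.3848
(b) Area = (√3/4)·s² = (√3/4)·36.24² = (√3/4)·1313.3376 ≈ 0.433013·1313.3376 ≈ 568.692

Height = 31.38, Area = 568.7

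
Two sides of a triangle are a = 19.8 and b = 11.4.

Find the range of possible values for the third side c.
Triangle inequality: |a − b| < c < a + b
|a − b| = |19.8 − 11.4| = 8.4
a + b = 19.8 + 11.4 = 31.2

8.4 < c < 31.2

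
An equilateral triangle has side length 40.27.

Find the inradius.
r = Area/s with s the semi-perimeter.
Area = (√3/4)·40.27² = (√3/4)·1621.6729 ≈ 0.433013·1621.6729 ≈ 702.205
s = 3·40.27/2 = 60.405
r ≈ 702.205/60.405 ≈ 11.6249
(Equivalently r = side/(2√3) = 40.27/3.4641 ≈ 11.6249.)

r = 11.62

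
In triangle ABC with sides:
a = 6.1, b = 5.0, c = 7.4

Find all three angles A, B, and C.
Law of cosines for each angle (a² = 37.21, b² = 25, c² = 54.76):
cos(A) = (b² + c² − a²)/(2bc) = (25 + 54.76 − 37.21)/(2·5.0·7.4) = 42.55/74 ≈ 0.575  ⇒  A ≈ 54.9004°
cos(B) = (a² + c² − b²)/(2ac) = (37.21 + 54.76 − 25)/(2·6.1·7.4) = 66.97/90.28 ≈ 0.741803  ⇒  B ≈ 42.1147°
cos(C) = (a² + b² − c²)/(2ab) = (37.21 + 25 − 54.76)/(2·6.1·5.0) = 7.45/61 ≈ 0.122131  ⇒  C ≈ 82.9849°
Check: A + B + C ≈ 180°

A = 54.9°, B = 42.11°, C = 82.98°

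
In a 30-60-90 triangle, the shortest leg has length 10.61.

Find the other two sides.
In a 30-60-90 triangle the sides are in ratio 1 : √3 : 2 (short leg : long leg : hypotenuse).
Long leg = 10.61·√3 ≈ 10.61·1.73205 ≈ 18.3771
Hypotenuse = 2·10.61 = 21.22

Long leg = 10.61√3 = 18.38, Hypotenuse = 21.22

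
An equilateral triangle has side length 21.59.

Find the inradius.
r = Area/s with s the semi-perimeter.
Area = (√3/4)·21.59² = (√3/4)·466.1281 ≈ 0.433013·466.1281 ≈ 201.839
s = 3·21.59/2 = 32.385
r ≈ 201.839/32.385 ≈ 6.2325
(Equivalently r = side/(2√3) = 21.59/3.4641 ≈ 6.2325.)

r = 6.232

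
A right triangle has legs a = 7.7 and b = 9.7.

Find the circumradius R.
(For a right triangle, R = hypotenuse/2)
Hypotenuse c = √(a² + b²) = √(59.29 + 94.09) = √153.38 ≈ 12.3847
R = c/2 ≈ 12.3847/2 ≈ 6.19233

R = 6.192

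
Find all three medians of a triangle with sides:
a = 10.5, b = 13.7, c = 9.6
Median formula: m_a = ½√(2b² + 2c² − a²) (and cyclically). a² = 110.25, b² = 187.69, c² = 92.16.
m_a = ½√(2·187.69 + 2·92.16 − 110.25) = ½√449.45 ≈ ½·21.2002 ≈ 10.6001
m_b = ½√(2·110.25 + 2·92.16 − 187.69) = ½√217.13 ≈ ½·14.7353 ≈ 7.36767
m_c = ½√(2·110.25 + 2·187.69 − 92.16) = ½√503.72 ≈ ½·22.4437 ≈ 11.2219

m_a = 10.6, m_b = 7.368, m_c = 11.22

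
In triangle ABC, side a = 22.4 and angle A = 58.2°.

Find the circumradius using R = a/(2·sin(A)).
R = a/(2·sin(A)) = 22.4/(2·sin(58.2°))
sin(58.2°) ≈ 0.849893
R ≈ 22.4/(2·0.849893) = 22.4/1.69979 ≈ 13.1781

R = 13.18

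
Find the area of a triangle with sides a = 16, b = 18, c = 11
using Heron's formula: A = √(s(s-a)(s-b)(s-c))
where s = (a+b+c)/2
s = (16 + 18 + 11)/2 = 45/2 = 22.5
s − a = 6.5, s − b = 4.5, s − c = 11.5
s(s−a)(s−b)(s−c) = 22.5·6.5·4.5·11.5 = 7568.4375
Area = √7568.4375 ≈ 86.9968

s = 22.5, Area = 87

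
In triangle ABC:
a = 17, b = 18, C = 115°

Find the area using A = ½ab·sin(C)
A = ½·a·b·sin(C) = ½·17·18·sin(115°)
sin(115°) ≈ 0.906308
A ≈ ½·306·0.906308 = 153·0.906308 ≈ 138.665

Area = 138.7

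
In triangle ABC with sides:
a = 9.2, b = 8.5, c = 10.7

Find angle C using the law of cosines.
c² = a² + b² − 2ab·cos(C)  ⇒  cos(C) = (a² + b² − c²)/(2ab)
cos(C) = (9.2² + 8.5² − 10.7²)/(2·9.2·8.5) = (84.64 + 72.25 − 114.49)/156.4 = 42.4/156.4 ≈ 0.2711
C = arccos(0.2711) ≈ 74.2703°

C = 74.27°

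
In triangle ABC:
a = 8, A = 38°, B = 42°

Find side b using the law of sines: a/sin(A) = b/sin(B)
a/sin(A) = b/sin(B)  ⇒  b = a·sin(B)/sin(A) = 8·sin(42°)/sin(38°)
sin(42°) ≈ 0.669131, sin(38°) ≈ 0.615661
b ≈ 8·0.669131/0.615661 ≈ 5.35304/0.615661 ≈ 8.69479

b = 8.695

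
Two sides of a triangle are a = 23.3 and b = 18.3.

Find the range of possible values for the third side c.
Triangle inequality: |a − b| < c < a + b
|a − b| = |23.3 − 18.3| = 5
a + b = 23.3 + 18.3 = 41.6

5 < c < 41.6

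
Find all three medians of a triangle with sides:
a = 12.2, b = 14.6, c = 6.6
Median formula: m_a = ½√(2b² + 2c² − a²) (and cyclically). a² = 148.84, b² = 213.16, c² = 43.56.
m_a = ½√(2·213.16 + 2·43.56 − 148.84) = ½√364.6 ≈ ½·19.0945 ≈ 9.54725
m_b = ½√(2·148.84 + 2·43.56 − 213.16) = ½√171.64 ≈ ½·13.1011 ≈ 6.55057
m_c = ½√(2·148.84 + 2·213.16 − 43.56) = ½√680.44 ≈ ½·26.0852 ≈ 13.0426

m_a = 9.547, m_b = 6.551, m_c = 13.04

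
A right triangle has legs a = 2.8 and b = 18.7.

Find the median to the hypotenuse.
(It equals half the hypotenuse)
Hypotenuse c = √(a² + b²) = √(7.84 + 349.69) = √357.53 ≈ 18.9085
Median to hypotenuse = c/2 ≈ 18.9085/2 ≈ 9.45423

Median = 9.454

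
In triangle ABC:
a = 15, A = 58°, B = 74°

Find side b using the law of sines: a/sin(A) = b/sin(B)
a/sin(A) = b/sin(B)  ⇒  b = a·sin(B)/sin(A) = 15·sin(74°)/sin(58°)
sin(74°) ≈ 0.961262, sin(58°) ≈ 0.848048
b ≈ 15·0.961262/0.848048 ≈ 14.4189/0.848048 ≈ 17.0025

b = 17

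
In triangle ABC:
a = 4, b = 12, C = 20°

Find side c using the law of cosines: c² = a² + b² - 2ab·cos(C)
c² = 4² + 12² − 2·4·12·cos(20°)
cos(20°) ≈ 0.939693
c² ≈ 16 + 144 − 96·(0.939693) ≈ 160 − 90.2105 ≈ 69.7895
c ≈ √69.7895 ≈ 8.35401

c = 8.354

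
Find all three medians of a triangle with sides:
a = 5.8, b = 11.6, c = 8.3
Median formula: m_a = ½√(2b² + 2c² − a²) (and cyclically). a² = 33.64, b² = 134.56, c² = 68.89.
m_a = ½√(2·134.56 + 2·68.89 − 33.64) = ½√373.26 ≈ ½·19.3199 ≈ 9.65997
m_b = ½√(2·33.64 + 2·68.89 − 134.56) = ½√70.5 ≈ ½·8.39643 ≈ 4.19821
m_c = ½√(2·33.64 + 2·134.56 − 68.89) = ½√267.51 ≈ ½·16.3557 ≈ 8.17787

m_a = 9.66, m_b = 4.198, m_c = 8.178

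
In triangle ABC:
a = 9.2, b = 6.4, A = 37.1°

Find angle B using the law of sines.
a/sin(A) = b/sin(B)  ⇒  sin(B) = b·sin(A)/a = 6.4·sin(37.1°)/9.2
sin(37.1°) ≈ 0.603208
sin(B) ≈ 6.4·0.603208/9.2 ≈ 3.86053/9.2 ≈ 0.419623
B = arcsin(0.419623) ≈ 24.8108°
(Since b ≤ a we need B ≤ A, so the obtuse alternative 180° − 24.8108° ≈ 155.189° is rejected.)

B = 24.81°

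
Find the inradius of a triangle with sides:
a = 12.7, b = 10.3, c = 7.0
r = Area/s where s is the semi-perimeter.
s = (12.7 + 10.3 + 7.0)/2 = 30/2 = 15
Area = √(s(s−a)(s−b)(s−c)) = √(15·2.3·4.7·8) ≈ √1297.2 ≈ 36.0167
r ≈ 36.0167/15 ≈ 2.40111

r = 2.401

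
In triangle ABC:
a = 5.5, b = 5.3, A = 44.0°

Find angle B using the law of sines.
a/sin(A) = b/sin(B)  ⇒  sin(B) = b·sin(A)/a = 5.3·sin(44.0°)/5.5
sin(44.0°) ≈ 0.694658
sin(B) ≈ 5.3·0.694658/5.5 ≈ 3.68169/5.5 ≈ 0.669398
B = arcsin(0.669398) ≈ 42.0206°
(Since b ≤ a we need B ≤ A, so the obtuse alternative 180° − 42.0206° ≈ 137.979° is rejected.)

B = 42.02°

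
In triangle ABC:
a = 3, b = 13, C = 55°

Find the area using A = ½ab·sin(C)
A = ½·a·b·sin(C) = ½·3·13·sin(55°)
sin(55°) ≈ 0.819152
A ≈ ½·39·0.819152 = 19.5·0.819152 ≈ 15.9735

Area = 15.97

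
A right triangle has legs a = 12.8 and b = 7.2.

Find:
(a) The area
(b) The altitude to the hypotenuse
(a) The legs are perpendicular, so Area = ½·a·b = ½·12.8·7.2 = ½·92.16 = 46.08
(b) Hypotenuse c = √(a² + b²) = √(163.84 + 51.84) = √215.68 ≈ 14.686
    Area = ½·c·h_c  ⇒  h_c = 2·Area/c = 92.16/14.686 ≈ 6.27534

Area = 46.08, h_c = 6.275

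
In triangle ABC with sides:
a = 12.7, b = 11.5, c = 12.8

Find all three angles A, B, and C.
Law of cosines for each angle (a² = 161.29, b² = 132.25, c² = 163.84):
cos(A) = (b² + c² − a²)/(2bc) = (132.25 + 163.84 − 161.29)/(2·11.5·12.8) = 134.8/294.4 ≈ 0.45788  ⇒  A ≈ 62.7496°
cos(B) = (a² + c² − b²)/(2ac) = (161.29 + 163.84 − 132.25)/(2·12.7·12.8) = 192.88/325.12 ≈ 0.593258  ⇒  B ≈ 53.6115°
cos(C) = (a² + b² − c²)/(2ab) = (161.29 + 132.25 − 163.84)/(2·12.7·11.5) = 129.7/292.1 ≈ 0.444026  ⇒  C ≈ 63.639°
Check: A + B + C ≈ 180°

A = 62.75°, B = 53.61°, C = 63.64°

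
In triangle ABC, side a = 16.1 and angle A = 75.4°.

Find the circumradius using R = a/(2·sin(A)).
R = a/(2·sin(A)) = 16.1/(2·sin(75.4°))
sin(75.4°) ≈ 0.967709
R ≈ 16.1/(2·0.967709) = 16.1/1.93542 ≈ 8.31861

R = 8.319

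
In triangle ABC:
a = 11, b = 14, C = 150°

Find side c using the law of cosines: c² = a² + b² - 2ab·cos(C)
c² = 11² + 14² − 2·11·14·cos(150°)
cos(150°) ≈ -0.866025
c² ≈ 121 + 196 − 308·(-0.866025) ≈ 317 + 266.736 ≈ 583.736
c ≈ √583.736 ≈ 24.1606

c = 24.16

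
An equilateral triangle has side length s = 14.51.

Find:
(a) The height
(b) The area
(a) The height splits the triangle into two 30-60-90 halves: h = s·√3/2 = 14.51·1.73205/2 ≈ 25.1321/2 ≈ 12.566
(b) Area = (√3/4)·s² = (√3/4)·14.51² = (√3/4)·210.5401 ≈ 0.433013·210.5401 ≈ 91.1665

Height = 12.57, Area = 91.17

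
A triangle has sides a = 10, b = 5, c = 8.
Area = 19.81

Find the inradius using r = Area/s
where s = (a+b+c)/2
s = (10 + 5 + 8)/2 = 23/2 = 11.5
r = Area/s = 19.81/11.5 ≈ 1.72261

r = 1.723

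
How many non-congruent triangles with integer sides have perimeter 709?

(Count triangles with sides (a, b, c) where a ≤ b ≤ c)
Let a ≤ b ≤ c with a + b + c = 709. The only binding inequality is a + b > c, i.e. 709 − c > c, so c < 709/2; and c ≥ 709/3 since c is the largest side.
So 237 ≤ c ≤ 354. For each c, b runs from ⌈(709 − c)/2⌉ up to c (then a = 709 − b − c satisfies 1 ≤ a ≤ b automatically), giving c − ⌈(709 − c)/2⌉ + 1 choices.
Summing over c: 2 + 3 + 5 + 6 + … + 176 + 177  (118 terms, c = 237, …, 354) = 10561
Check (closed form: nearest integer to p²/48 for even p, (p+3)²/48 for odd p): (709+3)²/48 = 712²/48 = 506944/48 ≈ 10561.33 → 10561

10561 triangles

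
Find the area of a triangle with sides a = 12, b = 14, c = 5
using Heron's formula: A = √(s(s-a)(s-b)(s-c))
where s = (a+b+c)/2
s = (12 + 14 + 5)/2 = 31/2 = 15.5
s − a = 3.5, s − b = 1.5, s − c = 10.5
s(s−a)(s−b)(s−c) = 15.5·3.5·1.5·10.5 = 854.4375
Area = √854.4375 ≈ 29.2308

s = 15.5, Area = 29.23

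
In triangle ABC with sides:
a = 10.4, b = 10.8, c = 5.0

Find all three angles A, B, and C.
Law of cosines for each angle (a² = 108.16, b² = 116.64, c² = 25):
cos(A) = (b² + c² − a²)/(2bc) = (116.64 + 25 − 108.16)/(2·10.8·5.0) = 33.48/108 ≈ 0.31  ⇒  A ≈ 71.9408°
cos(B) = (a² + c² − b²)/(2ac) = (108.16 + 25 − 116.64)/(2·10.4·5.0) = 16.52/104 ≈ 0.158846  ⇒  B ≈ 80.8601°
cos(C) = (a² + b² − c²)/(2ab) = (108.16 + 116.64 − 25)/(2·10.4·10.8) = 199.8/224.64 ≈ 0.889423  ⇒  C ≈ 27.1992°
Check: A + B + C ≈ 180°

A = 71.94°, B = 80.86°, C = 27.2°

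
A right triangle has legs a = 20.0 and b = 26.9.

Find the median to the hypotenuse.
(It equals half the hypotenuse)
Hypotenuse c = √(a² + b²) = √(400 + 723.61) = √1123.61 ≈ 33.5203
Median to hypotenuse = c/2 ≈ 33.5203/2 ≈ 16.7601

Median = 16.76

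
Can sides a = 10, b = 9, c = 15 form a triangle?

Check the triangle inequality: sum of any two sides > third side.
a + b vs c: 10 + 9 = 19 > 15  ✓
a + c vs b: 10 + 15 = 25 > 9  ✓
b + c vs a: 9 + 15 = 24 > 10  ✓

Yes, triangle inequality satisfied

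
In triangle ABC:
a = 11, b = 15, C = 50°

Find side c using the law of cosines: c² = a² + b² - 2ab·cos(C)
c² = 11² + 15² − 2·11·15·cos(50°)
cos(50°) ≈ 0.642788
c² ≈ 121 + 225 − 330·(0.642788) ≈ 346 − 212.12 ≈ 133.88
c ≈ √133.88 ≈ 11.5707

c = 11.57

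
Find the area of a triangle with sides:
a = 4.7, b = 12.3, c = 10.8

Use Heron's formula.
s = (4.7 + 12.3 + 10.8)/2 = 27.8/2 = 13.9
s − a = 9.2, s − b = 1.6, s − c = 3.1
s(s−a)(s−b)(s−c) = 13.9·9.2·1.6·3.1 ≈ 634.285
Area = √634.285 ≈ 25.185

Area = 25.19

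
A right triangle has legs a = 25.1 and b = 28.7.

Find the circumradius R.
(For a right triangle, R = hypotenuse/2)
Hypotenuse c = √(a² + b²) = √(630.01 + 823.69) = √1453.7 ≈ 38.1274
R = c/2 ≈ 38.1274/2 ≈ 19.0637

R = 19.06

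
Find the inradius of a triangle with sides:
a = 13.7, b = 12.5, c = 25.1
r = Area/s where s is the semi-perimeter.
s = (13.7 + 12.5 + 25.1)/2 = 51.3/2 = 25.65
Area = √(s(s−a)(s−b)(s−c)) = √(25.65·11.95·13.15·0.55) ≈ √2216.89 ≈ 47.0838
r ≈ 47.0838/25.65 ≈ 1.83563

r = 1.836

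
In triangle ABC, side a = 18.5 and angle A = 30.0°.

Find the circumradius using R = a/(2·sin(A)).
R = a/(2·sin(A)) = 18.5/(2·sin(30.0°))
sin(30.0°) ≈ 0.5
R ≈ 18.5/(2·0.5) = 18.5/1 ≈ 18.5

R = 18.5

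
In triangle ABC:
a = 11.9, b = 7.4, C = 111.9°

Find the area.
Two sides and the included angle (SAS): A = ½·a·b·sin(C) = ½·11.9·7.4·sin(111.9°)
sin(111.9°) ≈ 0.927836
A ≈ ½·88.06·0.927836 = 44.03·0.927836 ≈ 40.8526

Area = 40.85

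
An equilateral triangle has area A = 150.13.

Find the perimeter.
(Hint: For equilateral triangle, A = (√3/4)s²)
A = (√3/4)s²  ⇒  s² = 4A/√3 = 4·150.13/√3 = 600.52/1.73205 ≈ 346.71
s ≈ √346.71 ≈ 18.6202
Perimeter = 3s ≈ 3·18.6202 ≈ 55.8605

Perimeter = 55.86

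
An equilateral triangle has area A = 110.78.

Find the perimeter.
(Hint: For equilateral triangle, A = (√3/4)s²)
A = (√3/4)s²  ⇒  s² = 4A/√3 = 4·110.78/√3 = 443.12/1.73205 ≈ 255.835
s ≈ √255.835 ≈ 15.9949
Perimeter = 3s ≈ 3·15.9949 ≈ 47.9846

Perimeter = 47.98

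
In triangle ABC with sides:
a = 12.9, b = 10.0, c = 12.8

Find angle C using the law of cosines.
c² = a² + b² − 2ab·cos(C)  ⇒  cos(C) = (a² + b² − c²)/(2ab)
cos(C) = (12.9² + 10.0² − 12.8²)/(2·12.9·10.0) = (166.41 + 100 − 163.84)/258 = 102.57/258 ≈ 0.397558
C = arccos(0.397558) ≈ 66.5744°

C = 66.57°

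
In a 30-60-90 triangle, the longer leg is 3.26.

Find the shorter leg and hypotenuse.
In a 30-60-90 triangle the sides are in ratio 1 : √3 : 2, so short leg = long leg/√3 and hypotenuse = 2·(short leg).
Short leg = 3.26/√3 ≈ 3.26/1.73205 ≈ 1.88216
Hypotenuse = 2·1.88216 ≈ 3.76432

Short leg = 1.882, Hypotenuse = 3.764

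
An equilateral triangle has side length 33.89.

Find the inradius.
r = Area/s with s the semi-perimeter.
Area = (√3/4)·33.89² = (√3/4)·1148.5321 ≈ 0.433013·1148.5321 ≈ 497.329
s = 3·33.89/2 = 50.835
r ≈ 497.329/50.835 ≈ 9.7832
(Equivalently r = side/(2√3) = 33.89/3.4641 ≈ 9.7832.)

r = 9.783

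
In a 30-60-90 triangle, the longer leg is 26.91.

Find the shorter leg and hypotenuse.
In a 30-60-90 triangle the sides are in ratio 1 : √3 : 2, so short leg = long leg/√3 and hypotenuse = 2·(short leg).
Short leg = 26.91/√3 ≈ 26.91/1.73205 ≈ 15.5365
Hypotenuse = 2·15.5365 ≈ 31.073

Short leg = 15.54, Hypotenuse = 31.07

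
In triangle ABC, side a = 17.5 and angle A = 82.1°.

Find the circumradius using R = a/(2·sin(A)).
R = a/(2·sin(A)) = 17.5/(2·sin(82.1°))
sin(82.1°) ≈ 0.990509
R ≈ 17.5/(2·0.990509) = 17.5/1.98102 ≈ 8.83384

R = 8.834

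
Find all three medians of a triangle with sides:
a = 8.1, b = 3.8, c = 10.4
Median formula: m_a = ½√(2b² + 2c² − a²) (and cyclically). a² = 65.61, b² = 14.44, c² = 108.16.
m_a = ½√(2·14.44 + 2·108.16 − 65.61) = ½√179.59 ≈ ½·13.4011 ≈ 6.70056
m_b = ½√(2·65.61 + 2·108.16 − 14.44) = ½√333.1 ≈ ½·18.251 ≈ 9.12551
m_c = ½√(2·65.61 + 2·14.44 − 108.16) = ½√51.94 ≈ ½·7.20694 ≈ 3.60347

m_a = 6.701, m_b = 9.126, m_c = 3.603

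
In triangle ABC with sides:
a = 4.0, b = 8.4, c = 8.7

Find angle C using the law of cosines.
c² = a² + b² − 2ab·cos(C)  ⇒  cos(C) = (a² + b² − c²)/(2ab)
cos(C) = (4.0² + 8.4² − 8.7²)/(2·4.0·8.4) = (16 + 70.56 − 75.69)/67.2 = 10.87/67.2 ≈ 0.161756
C = arccos(0.161756) ≈ 80.6912°

C = 80.69°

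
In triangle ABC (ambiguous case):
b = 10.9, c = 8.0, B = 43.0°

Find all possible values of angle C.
b/sin(B) = c/sin(C)  ⇒  sin(C) = c·sin(B)/b = 8.0·sin(43.0°)/10.9
sin(43.0°) ≈ 0.681998
sin(C) ≈ 8.0·0.681998/10.9 ≈ 5.45599/10.9 ≈ 0.500549
Candidate 1: C₁ = arcsin(0.500549) ≈ 30.0363°  →  A = 180° − 43.0° − 30.0363° ≈ 106.964° > 0, valid
Candidate 2: C₂ = 180° − C₁ ≈ 149.964°  →  A = 180° − 43.0° − 149.964° ≈ -12.9637° ≤ 0, not a valid triangle

C = 30.04° (one solution)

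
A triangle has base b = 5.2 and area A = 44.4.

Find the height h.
A = ½·b·h  ⇒  h = 2A/b = 2·44.4/5.2 = 88.8/5.2 ≈ 17.0769

h = 17.08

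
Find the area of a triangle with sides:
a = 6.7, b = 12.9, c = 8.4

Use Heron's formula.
s = (6.7 + 12.9 + 8.4)/2 = 28/2 = 14
s − a = 7.3, s − b = 1.1, s − c = 5.6
s(s−a)(s−b)(s−c) = 14·7.3·1.1·5.6 ≈ 629.552
Area = √629.552 ≈ 25.0909

Area = 25.09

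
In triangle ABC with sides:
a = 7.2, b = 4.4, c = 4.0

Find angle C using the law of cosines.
c² = a² + b² − 2ab·cos(C)  ⇒  cos(C) = (a² + b² − c²)/(2ab)
cos(C) = (7.2² + 4.4² − 4.0²)/(2·7.2·4.4) = (51.84 + 19.36 − 16)/63.36 = 55.2/63.36 ≈ 0.871212
C = arccos(0.871212) ≈ 29.4002°

C = 29.4°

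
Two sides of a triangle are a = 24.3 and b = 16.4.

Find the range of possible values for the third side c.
Triangle inequality: |a − b| < c < a + b
|a − b| = |24.3 − 16.4| = 7.9
a + b = 24.3 + 16.4 = 40.7

7.9 < c < 40.7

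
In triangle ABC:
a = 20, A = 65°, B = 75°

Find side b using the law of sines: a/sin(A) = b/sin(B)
a/sin(A) = b/sin(B)  ⇒  b = a·sin(B)/sin(A) = 20·sin(75°)/sin(65°)
sin(75°) ≈ 0.965926, sin(65°) ≈ 0.906308
b ≈ 20·0.965926/0.906308 ≈ 19.3185/0.906308 ≈ 21.3156

b = 21.32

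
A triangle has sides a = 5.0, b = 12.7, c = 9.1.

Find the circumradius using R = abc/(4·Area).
First find the area with Heron's formula.
s = (5.0 + 12.7 + 9.1)/2 = 13.4
Area = √(s(s−a)(s−b)(s−c)) = √(13.4·8.4·0.7·4.3) ≈ √338.806 ≈ 18.4067
abc = 5.0·12.7·9.1 = 577.85
R = abc/(4·Area) ≈ 577.85/(4·18.4067) = 577.85/73.6267 ≈ 7.84838

R = 7.848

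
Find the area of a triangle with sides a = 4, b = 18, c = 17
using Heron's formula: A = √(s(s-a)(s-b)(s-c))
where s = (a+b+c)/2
s = (4 + 18 + 17)/2 = 39/2 = 19.5
s − a = 15.5, s − b = 1.5, s − c = 2.5
s(s−a)(s−b)(s−c) = 19.5·15.5·1.5·2.5 = 1133.4375
Area = √1133.4375 ≈ 33.6666

s = 19.5, Area = 33.67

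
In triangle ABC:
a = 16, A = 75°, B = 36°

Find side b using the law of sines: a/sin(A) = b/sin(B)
a/sin(A) = b/sin(B)  ⇒  b = a·sin(B)/sin(A) = 16·sin(36°)/sin(75°)
sin(36°) ≈ 0.587785, sin(75°) ≈ 0.965926
b ≈ 16·0.587785/0.965926 ≈ 9.40456/0.965926 ≈ 9.73632

b = 9.736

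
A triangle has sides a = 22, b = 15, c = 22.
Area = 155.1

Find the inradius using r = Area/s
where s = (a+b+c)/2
s = (22 + 15 + 22)/2 = 59/2 = 29.5
r = Area/s = 155.1/29.5 ≈ 5.25763

r = 5.258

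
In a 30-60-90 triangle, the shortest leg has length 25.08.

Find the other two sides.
In a 30-60-90 triangle the sides are in ratio 1 : √3 : 2 (short leg : long leg : hypotenuse).
Long leg = 25.08·√3 ≈ 25.08·1.73205 ≈ 43.4398
Hypotenuse = 2·25.08 = 50.16

Long leg = 25.08√3 = 43.44, Hypotenuse = 50.16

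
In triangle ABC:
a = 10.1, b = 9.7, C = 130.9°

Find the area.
Two sides and the included angle (SAS): A = ½·a·b·sin(C) = ½·10.1·9.7·sin(130.9°)
sin(130.9°) ≈ 0.755853
A ≈ ½·97.97·0.755853 = 48.985·0.755853 ≈ 37.0255

Area = 37.03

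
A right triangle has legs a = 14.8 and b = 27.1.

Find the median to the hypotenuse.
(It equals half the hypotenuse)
Hypotenuse c = √(a² + b²) = √(219.04 + 734.41) = √953.45 ≈ 30.878
Median to hypotenuse = c/2 ≈ 30.878/2 ≈ 15.439

Median = 15.44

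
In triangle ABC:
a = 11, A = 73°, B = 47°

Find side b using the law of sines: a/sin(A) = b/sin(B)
a/sin(A) = b/sin(B)  ⇒  b = a·sin(B)/sin(A) = 11·sin(47°)/sin(73°)
sin(47°) ≈ 0.731354, sin(73°) ≈ 0.956305
b ≈ 11·0.731354/0.956305 ≈ 8.04489/0.956305 ≈ 8.41248

b = 8.412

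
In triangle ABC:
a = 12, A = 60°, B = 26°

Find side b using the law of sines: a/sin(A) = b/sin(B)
a/sin(A) = b/sin(B)  ⇒  b = a·sin(B)/sin(A) = 12·sin(26°)/sin(60°)
sin(26°) ≈ 0.438371, sin(60°) ≈ 0.866025
b ≈ 12·0.438371/0.866025 ≈ 5.26045/0.866025 ≈ 6.07425

b = 6.074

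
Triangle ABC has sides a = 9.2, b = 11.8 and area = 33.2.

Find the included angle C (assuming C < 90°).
Area = ½·a·b·sin(C)  ⇒  sin(C) = 2·Area/(a·b) = 2·33.2/(9.2·11.8) = 66.4/108.56 ≈ 0.611643
C = arcsin(0.611643) ≈ 37.7084° (taking the acute solution since C < 90°)

C = 37.71°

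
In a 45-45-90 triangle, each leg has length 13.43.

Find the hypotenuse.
In a 45-45-90 triangle the sides are in ratio 1 : 1 : √2, so hypotenuse = leg·√2.
Hypotenuse = 13.43·√2 ≈ 13.43·1.41421 ≈ 18.9929

Hypotenuse = 13.43√2 = 18.99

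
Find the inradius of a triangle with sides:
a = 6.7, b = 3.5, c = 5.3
r = Area/s where s is the semi-perimeter.
s = (6.7 + 3.5 + 5.3)/2 = 15.5/2 = 7.75
Area = √(s(s−a)(s−b)(s−c)) = √(7.75·1.05·4.25·2.45) ≈ √84.7317 ≈ 9.20498
r ≈ 9.20498/7.75 ≈ 1.18774

r = 1.188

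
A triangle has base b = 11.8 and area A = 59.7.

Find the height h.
A = ½·b·h  ⇒  h = 2A/b = 2·59.7/11.8 = 119.4/11.8 ≈ 10.1186

h = 10.12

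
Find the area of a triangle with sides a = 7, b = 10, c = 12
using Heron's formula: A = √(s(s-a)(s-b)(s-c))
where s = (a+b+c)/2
s = (7 + 10 + 12)/2 = 29/2 = 14.5
s − a = 7.5, s − b = 4.5, s − c = 2.5
s(s−a)(s−b)(s−c) = 14.5·7.5·4.5·2.5 = 1223.4375
Area = √1223.4375 ≈ 34.9777

s = 14.5, Area = 34.98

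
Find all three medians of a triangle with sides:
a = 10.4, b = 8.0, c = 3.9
Median formula: m_a = ½√(2b² + 2c² − a²) (and cyclically). a² = 108.16, b² = 64, c² = 15.21.
m_a = ½√(2·64 + 2·15.21 − 108.16) = ½√50.26 ≈ ½·7.08943 ≈ 3.54471
m_b = ½√(2·108.16 + 2·15.21 − 64) = ½√182.74 ≈ ½·13.5181 ≈ 6.75907
m_c = ½√(2·108.16 + 2·64 − 15.21) = ½√329.11 ≈ ½·18.1414 ≈ 9.07069

m_a = 3.545, m_b = 6.759, m_c = 9.071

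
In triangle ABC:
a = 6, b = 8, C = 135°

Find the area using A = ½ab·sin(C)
A = ½·a·b·sin(C) = ½·6·8·sin(135°)
sin(135°) ≈ 0.707107
A ≈ ½·48·0.707107 = 24·0.707107 ≈ 16.9706

Area = 16.97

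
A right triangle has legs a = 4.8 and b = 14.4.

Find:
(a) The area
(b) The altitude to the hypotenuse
(a) The legs are perpendicular, so Area = ½·a·b = ½·4.8·14.4 = ½·69.12 = 34.56
(b) Hypotenuse c = √(a² + b²) = √(23.04 + 207.36) = √230.4 ≈ 15.1789
    Area = ½·c·h_c  ⇒  h_c = 2·Area/c = 69.12/15.1789 ≈ 4.55368

Area = 34.56, h_c = 4.554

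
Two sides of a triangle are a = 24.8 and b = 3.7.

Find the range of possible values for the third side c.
Triangle inequality: |a − b| < c < a + b
|a − b| = |24.8 − 3.7| = 21.1
a + b = 24.8 + 3.7 = 28.5

21.1 < c < 28.5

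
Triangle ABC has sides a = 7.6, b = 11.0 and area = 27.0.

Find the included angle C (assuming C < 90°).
Area = ½·a·b·sin(C)  ⇒  sin(C) = 2·Area/(a·b) = 2·27.0/(7.6·11.0) = 54/83.6 ≈ 0.645933
C = arcsin(0.645933) ≈ 40.2357° (taking the acute solution since C < 90°)

C = 40.24°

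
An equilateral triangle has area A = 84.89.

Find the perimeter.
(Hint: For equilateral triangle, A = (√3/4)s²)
A = (√3/4)s²  ⇒  s² = 4A/√3 = 4·84.89/√3 = 339.56/1.73205 ≈ 196.045
s ≈ √196.045 ≈ 14.0016
Perimeter = 3s ≈ 3·14.0016 ≈ 42.0048

Perimeter = 42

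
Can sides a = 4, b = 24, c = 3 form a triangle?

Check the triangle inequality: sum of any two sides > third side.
a + b vs c: 4 + 24 = 28 > 3  ✓
a + c vs b: 4 + 3 = 7 ≤ 24  ✗
b + c vs a: 24 + 3 = 27 > 4  ✓

No: 4 + 3 = 7 is not > 24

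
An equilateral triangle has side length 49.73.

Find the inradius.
r = Area/s with s the semi-perimeter.
Area = (√3/4)·49.73² = (√3/4)·2473.0729 ≈ 0.433013·2473.0729 ≈ 1070.87
s = 3·49.73/2 = 74.595
r ≈ 1070.87/74.595 ≈ 14.3558
(Equivalently r = side/(2√3) = 49.73/3.4641 ≈ 14.3558.)

r = 14.36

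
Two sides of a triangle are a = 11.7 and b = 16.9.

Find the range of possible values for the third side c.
Triangle inequality: |a − b| < c < a + b
|a − b| = |11.7 − 16.9| = 5.2
a + b = 11.7 + 16.9 = 28.6

5.2 < c < 28.6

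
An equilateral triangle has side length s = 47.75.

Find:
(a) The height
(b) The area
(a) The height splits the triangle into two 30-60-90 halves: h = s·√3/2 = 47.75·1.73205/2 ≈ 82.7054/2 ≈ 41.3527
(b) Area = (√3/4)·s² = (√3/4)·47.75² = (√3/4)·2280.0625 ≈ 0.433013·2280.0625 ≈ 987.296

Height = 41.35, Area = 987.3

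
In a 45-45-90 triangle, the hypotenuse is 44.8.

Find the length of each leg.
In a 45-45-90 triangle hypotenuse = leg·√2, so leg = hypotenuse/√2.
Leg = 44.8/√2 ≈ 44.8/1.41421 ≈ 31.6784

Each leg = 31.68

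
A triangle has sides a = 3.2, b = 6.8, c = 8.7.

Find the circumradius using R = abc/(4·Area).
First find the area with Heron's formula.
s = (3.2 + 6.8 + 8.7)/2 = 9.35
Area = √(s(s−a)(s−b)(s−c)) = √(9.35·6.15·2.55·0.65) ≈ √95.3104 ≈ 9.7627
abc = 3.2·6.8·8.7 = 189.312
R = abc/(4·Area) ≈ 189.312/(4·9.7627) = 189.312/39.0508 ≈ 4.84784

R = 4.848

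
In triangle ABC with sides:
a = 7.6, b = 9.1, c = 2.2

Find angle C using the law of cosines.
c² = a² + b² − 2ab·cos(C)  ⇒  cos(C) = (a² + b² − c²)/(2ab)
cos(C) = (7.6² + 9.1² − 2.2²)/(2·7.6·9.1) = (57.76 + 82.81 − 4.84)/138.32 = 135.73/138.32 ≈ 0.981275
C = arccos(0.981275) ≈ 11.1052°

C = 11.11°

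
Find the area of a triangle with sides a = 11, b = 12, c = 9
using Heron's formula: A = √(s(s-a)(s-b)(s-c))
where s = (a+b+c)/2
s = (11 + 12 + 9)/2 = 32/2 = 16
s − a = 5, s − b = 4, s − c = 7
s(s−a)(s−b)(s−c) = 16·5·4·7 = 2240
Area = √2240 ≈ 47.3286

s = 16.0, Area = 47.33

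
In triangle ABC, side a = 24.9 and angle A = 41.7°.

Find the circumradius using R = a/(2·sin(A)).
R = a/(2·sin(A)) = 24.9/(2·sin(41.7°))
sin(41.7°) ≈ 0.66523
R ≈ 24.9/(2·0.66523) = 24.9/1.33046 ≈ 18.7153

R = 18.72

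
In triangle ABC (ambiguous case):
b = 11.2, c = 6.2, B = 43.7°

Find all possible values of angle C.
b/sin(B) = c/sin(C)  ⇒  sin(C) = c·sin(B)/b = 6.2·sin(43.7°)/11.2
sin(43.7°) ≈ 0.690882
sin(C) ≈ 6.2·0.690882/11.2 ≈ 4.28347/11.2 ≈ 0.382453
Candidate 1: C₁ = arcsin(0.382453) ≈ 22.4857°  →  A = 180° − 43.7° − 22.4857° ≈ 113.814° > 0, valid
Candidate 2: C₂ = 180° − C₁ ≈ 157.514°  →  A = 180° − 43.7° − 157.514° ≈ -21.2143° ≤ 0, not a valid triangle

C = 22.49° (one solution)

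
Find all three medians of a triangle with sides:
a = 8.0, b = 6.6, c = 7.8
Median formula: m_a = ½√(2b² + 2c² − a²) (and cyclically). a² = 64, b² = 43.56, c² = 60.84.
m_a = ½√(2·43.56 + 2·60.84 − 64) = ½√144.8 ≈ ½·12.0333 ≈ 6.01664
m_b = ½√(2·64 + 2·60.84 − 43.56) = ½√206.12 ≈ ½·14.3569 ≈ 7.17844
m_c = ½√(2·64 + 2·43.56 − 60.84) = ½√154.28 ≈ ½·12.421 ≈ 6.21048

m_a = 6.017, m_b = 7.178, m_c = 6.21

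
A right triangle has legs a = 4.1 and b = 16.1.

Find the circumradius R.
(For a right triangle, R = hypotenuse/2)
Hypotenuse c = √(a² + b²) = √(16.81 + 259.21) = √276.02 ≈ 16.6138
R = c/2 ≈ 16.6138/2 ≈ 8.30692

R = 8.307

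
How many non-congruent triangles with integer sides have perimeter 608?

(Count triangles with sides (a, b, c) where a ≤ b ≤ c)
Let a ≤ b ≤ c with a + b + c = 608. The only binding inequality is a + b > c, i.e. 608 − c > c, so c < 608/2; and c ≥ 608/3 since c is the largest side.
So 203 ≤ c ≤ 303. For each c, b runs from ⌈(608 − c)/2⌉ up to c (then a = 608 − b − c satisfies 1 ≤ a ≤ b automatically), giving c − ⌈(608 − c)/2⌉ + 1 choices.
Summing over c: 1 + 3 + 4 + 6 + … + 150 + 151  (101 terms, c = 203, …, 303) = 7701
Check (closed form: nearest integer to p²/48 for even p, (p+3)²/48 for odd p): 608²/48 = 369664/48 ≈ 7701.33 → 7701

7701 triangles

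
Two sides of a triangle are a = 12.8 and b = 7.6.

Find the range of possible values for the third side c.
Triangle inequality: |a − b| < c < a + b
|a − b| = |12.8 − 7.6| = 5.2
a + b = 12.8 + 7.6 = 20.4

5.2 < c < 20.4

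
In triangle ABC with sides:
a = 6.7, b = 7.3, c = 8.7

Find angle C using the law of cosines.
c² = a² + b² − 2ab·cos(C)  ⇒  cos(C) = (a² + b² − c²)/(2ab)
cos(C) = (6.7² + 7.3² − 8.7²)/(2·6.7·7.3) = (44.89 + 53.29 − 75.69)/97.82 = 22.49/97.82 ≈ 0.229912
C = arccos(0.229912) ≈ 76.7081°

C = 76.71°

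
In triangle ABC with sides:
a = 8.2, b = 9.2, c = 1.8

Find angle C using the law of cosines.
c² = a² + b² − 2ab·cos(C)  ⇒  cos(C) = (a² + b² − c²)/(2ab)
cos(C) = (8.2² + 9.2² − 1.8²)/(2·8.2·9.2) = (67.24 + 84.64 − 3.24)/150.88 = 148.64/150.88 ≈ 0.985154
C = arccos(0.985154) ≈ 9.88518°

C = 9.885°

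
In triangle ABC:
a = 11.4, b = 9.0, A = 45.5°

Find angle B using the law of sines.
a/sin(A) = b/sin(B)  ⇒  sin(B) = b·sin(A)/a = 9.0·sin(45.5°)/11.4
sin(45.5°) ≈ 0.71325
sin(B) ≈ 9.0·0.71325/11.4 ≈ 6.41925/11.4 ≈ 0.563092
B = arcsin(0.563092) ≈ 34.2699°
(Since b ≤ a we need B ≤ A, so the obtuse alternative 180° − 34.2699° ≈ 145.73° is rejected.)

B = 34.27°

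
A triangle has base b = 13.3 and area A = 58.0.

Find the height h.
A = ½·b·h  ⇒  h = 2A/b = 2·58.0/13.3 = 116/13.3 ≈ 8.7218

h = 8.722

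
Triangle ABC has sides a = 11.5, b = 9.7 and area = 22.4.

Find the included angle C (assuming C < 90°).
Area = ½·a·b·sin(C)  ⇒  sin(C) = 2·Area/(a·b) = 2·22.4/(11.5·9.7) = 44.8/111.55 ≈ 0.401614
C = arcsin(0.401614) ≈ 23.6791° (taking the acute solution since C < 90°)

C = 23.68°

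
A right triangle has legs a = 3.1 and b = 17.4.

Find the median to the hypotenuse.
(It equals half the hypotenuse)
Hypotenuse c = √(a² + b²) = √(9.61 + 302.76) = √312.37 ≈ 17.674
Median to hypotenuse = c/2 ≈ 17.674/2 ≈ 8.837

Median = 8.837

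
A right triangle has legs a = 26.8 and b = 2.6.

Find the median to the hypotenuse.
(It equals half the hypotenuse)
Hypotenuse c = √(a² + b²) = √(718.24 + 6.76) = √725 ≈ 26.9258
Median to hypotenuse = c/2 ≈ 26.9258/2 ≈ 13.4629

Median = 13.46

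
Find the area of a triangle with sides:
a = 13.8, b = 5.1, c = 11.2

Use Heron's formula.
s = (13.8 + 5.1 + 11.2)/2 = 30.1/2 = 15.05
s − a = 1.25, s − b = 9.95, s − c = 3.85
s(s−a)(s−b)(s−c) = 15.05·1.25·9.95·3.85 ≈ 720.66
Area = √720.66 ≈ 26.8451

Area = 26.85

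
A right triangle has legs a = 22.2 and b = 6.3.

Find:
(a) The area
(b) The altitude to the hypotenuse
(a) The legs are perpendicular, so Area = ½·a·b = ½·22.2·6.3 = ½·139.86 = 69.93
(b) Hypotenuse c = √(a² + b²) = √(492.84 + 39.69) = √532.53 ≈ 23.0766
    Area = ½·c·h_c  ⇒  h_c = 2·Area/c = 139.86/23.0766 ≈ 6.06068

Area = 69.93, h_c = 6.061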